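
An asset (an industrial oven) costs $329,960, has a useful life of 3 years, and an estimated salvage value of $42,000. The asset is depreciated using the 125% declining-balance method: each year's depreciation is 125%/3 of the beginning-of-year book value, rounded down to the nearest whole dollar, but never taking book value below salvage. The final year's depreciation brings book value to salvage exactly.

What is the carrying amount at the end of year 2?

$112,279

Depreciable base = $329,960 − $42,000 = $287,960.
Year 1: ⌊$329,960 × 125%/3⌋ = $137,483. Book value $192,477.
Year 2: ⌊$192,477 × 125%/3⌋ = $80,198. Book value $112,279.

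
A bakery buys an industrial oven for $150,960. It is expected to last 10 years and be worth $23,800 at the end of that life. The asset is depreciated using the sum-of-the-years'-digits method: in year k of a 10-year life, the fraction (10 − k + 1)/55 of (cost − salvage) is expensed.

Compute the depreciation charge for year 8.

Depreciable base = $150,960 − $23,800 = $127,160.
Sum of the years' digits = 10+9+8+7+6+5+4+3+2+1 = 55.
Year 1: $127,160 × 10/55 = $23,120. Book value $127,840.
Year 2: $127,160 × 9/55 = $20,808. Book value $107,032.
Year 3: $127,160 × 8/55 = $18,496. Book value $88,536.
Year 4: $127,160 × 7/55 = $16,184. Book value $72,352.
Year 5: $127,160 × 6/55 = $13,872. Book value $58,480.
Year 6: $127,160 × 5/55 = $11,560. Book value $46,920.
Year 7: $127,160 × 4/55 = $9,248. Book value $37,672.
Year 8: $127,160 × 3/55 = $6,936. Book value $30,736.

$6,936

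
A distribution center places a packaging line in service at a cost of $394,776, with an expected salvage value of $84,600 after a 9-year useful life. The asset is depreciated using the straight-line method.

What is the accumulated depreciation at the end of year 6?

Depreciable base = $394,776 − $84,600 = $310,176.
Annual expense = $310,176 / 9 = $34,464.
End of year 1: book value $360,312.
End of year 2: book value $325,848.
End of year 3: book value $291,384.
End of year 4: book value $256,920.
End of year 5: book value $222,456.
End of year 6: book value $187,992.
Accumulated through year 6 = $394,776 − $187,992 = $206,784.

$206,784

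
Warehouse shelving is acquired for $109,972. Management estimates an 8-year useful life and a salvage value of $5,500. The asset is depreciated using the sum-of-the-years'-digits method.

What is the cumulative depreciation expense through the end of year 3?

$60,942

Depreciable base = $109,972 − $5,500 = $104,472.
Sum of the years' digits = 8+7+6+5+4+3+2+1 = 36.
Year 1: $104,472 × 8/36 = $23,216. Book value $86,756.
Year 2: $104,472 × 7/36 = $20,314. Book value $66,442.
Year 3: $104,472 × 6/36 = $17,412. Book value $49,030.
Accumulated through year 3 = $109,972 − $49,030 = $60,942.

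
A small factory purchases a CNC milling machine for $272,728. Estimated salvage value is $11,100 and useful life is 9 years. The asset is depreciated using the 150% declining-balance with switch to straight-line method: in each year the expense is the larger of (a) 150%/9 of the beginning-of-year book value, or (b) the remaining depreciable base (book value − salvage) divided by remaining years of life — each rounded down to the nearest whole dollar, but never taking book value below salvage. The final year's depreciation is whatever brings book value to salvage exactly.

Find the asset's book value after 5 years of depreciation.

$107,440

Depreciable base = $272,728 − $11,100 = $261,628.
Year 1: DB = ⌊$272,728 × 150%/9⌋ = $45,454; SL = ⌊$261,628/9⌋ = $29,069 → take DB $45,454. Book value $227,274.
Year 2: DB = ⌊$227,274 × 150%/9⌋ = $37,879; SL = ⌊$216,174/8⌋ = $27,021 → take DB $37,879. Book value $189,395.
Year 3: DB = ⌊$189,395 × 150%/9⌋ = $31,565; SL = ⌊$178,295/7⌋ = $25,470 → take DB $31,565. Book value $157,830.
Year 4: DB = ⌊$157,830 × 150%/9⌋ = $26,305; SL = ⌊$146,730/6⌋ = $24,455 → take DB $26,305. Book value $131,525.
Year 5: DB = ⌊$131,525 × 150%/9⌋ = $21,920; SL = ⌊$120,425/5⌋ = $24,085 → take SL $24,085. Book value $107,440.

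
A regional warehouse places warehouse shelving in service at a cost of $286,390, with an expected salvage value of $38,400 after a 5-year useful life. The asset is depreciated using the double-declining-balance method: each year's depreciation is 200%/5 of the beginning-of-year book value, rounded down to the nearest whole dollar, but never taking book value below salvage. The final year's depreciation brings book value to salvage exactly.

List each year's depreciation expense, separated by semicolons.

$114,556; $68,733; $41,240; $23,461; $0

Depreciable base = $286,390 − $38,400 = $247,990.
Year 1: ⌊$286,390 × 200%/5⌋ = $114,556. Book value $171,834.
Year 2: ⌊$171,834 × 200%/5⌋ = $68,733. Book value $103,101.
Year 3: ⌊$103,101 × 200%/5⌋ = $41,240. Book value $61,861.
Year 4: ⌊$61,861 × 200%/5⌋ = $24,744, capped at $23,461. Book value $38,400.
Year 5 (final): $38,400 − $38,400 = $0. Book value $38,400.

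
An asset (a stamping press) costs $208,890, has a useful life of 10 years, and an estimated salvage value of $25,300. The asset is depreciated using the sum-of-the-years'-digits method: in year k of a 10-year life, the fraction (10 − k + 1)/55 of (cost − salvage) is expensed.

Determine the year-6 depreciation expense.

$16,690

Depreciable base = $208,890 − $25,300 = $183,590.
Sum of the years' digits = 10+9+8+7+6+5+4+3+2+1 = 55.
Year 1: $183,590 × 10/55 = $33,380. Book value $175,510.
Year 2: $183,590 × 9/55 = $30,042. Book value $145,468.
Year 3: $183,590 × 8/55 = $26,704. Book value $118,764.
Year 4: $183,590 × 7/55 = $23,366. Book value $95,398.
Year 5: $183,590 × 6/55 = $20,028. Book value $75,370.
Year 6: $183,590 × 5/55 = $16,690. Book value $58,680.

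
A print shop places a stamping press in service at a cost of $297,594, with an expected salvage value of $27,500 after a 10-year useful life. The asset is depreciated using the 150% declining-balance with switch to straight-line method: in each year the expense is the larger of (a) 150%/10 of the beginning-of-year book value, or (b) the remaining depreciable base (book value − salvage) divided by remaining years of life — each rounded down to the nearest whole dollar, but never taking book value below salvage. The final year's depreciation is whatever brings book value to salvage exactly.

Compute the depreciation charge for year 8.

$20,909

Depreciable base = $297,594 − $27,500 = $270,094.
Year 1: DB = ⌊$297,594 × 150%/10⌋ = $44,639; SL = ⌊$270,094/10⌋ = $27,009 → take DB $44,639. Book value $252,955.
Year 2: DB = ⌊$252,955 × 150%/10⌋ = $37,943; SL = ⌊$225,455/9⌋ = $25,050 → take DB $37,943. Book value $215,012.
Year 3: DB = ⌊$215,012 × 150%/10⌋ = $32,251; SL = ⌊$187,512/8⌋ = $23,439 → take DB $32,251. Book value $182,761.
Year 4: DB = ⌊$182,761 × 150%/10⌋ = $27,414; SL = ⌊$155,261/7⌋ = $22,180 → take DB $27,414. Book value $155,347.
Year 5: DB = ⌊$155,347 × 150%/10⌋ = $23,302; SL = ⌊$127,847/6⌋ = $21,307 → take DB $23,302. Book value $132,045.
Year 6: DB = ⌊$132,045 × 150%/10⌋ = $19,806; SL = ⌊$104,545/5⌋ = $20,909 → take SL $20,909. Book value $111,136.
Year 7: DB = ⌊$111,136 × 150%/10⌋ = $16,670; SL = ⌊$83,636/4⌋ = $20,909 → take SL $20,909. Book value $90,227.
Year 8: DB = ⌊$90,227 × 150%/10⌋ = $13,534; SL = ⌊$62,727/3⌋ = $20,909 → take SL $20,909. Book value $69,318.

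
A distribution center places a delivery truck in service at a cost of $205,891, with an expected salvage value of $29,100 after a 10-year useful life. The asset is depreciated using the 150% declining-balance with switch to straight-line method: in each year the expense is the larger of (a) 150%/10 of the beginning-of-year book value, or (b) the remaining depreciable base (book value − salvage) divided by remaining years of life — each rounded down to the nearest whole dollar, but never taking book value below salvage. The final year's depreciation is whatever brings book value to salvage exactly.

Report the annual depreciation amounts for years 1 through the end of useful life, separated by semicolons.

Depreciable base = $205,891 − $29,100 = $176,791.
Year 1: DB = ⌊$205,891 × 150%/10⌋ = $30,883; SL = ⌊$176,791/10⌋ = $17,679 → take DB $30,883. Book value $175,008.
Year 2: DB = ⌊$175,008 × 150%/10⌋ = $26,251; SL = ⌊$145,908/9⌋ = $16,212 → take DB $26,251. Book value $148,757.
Year 3: DB = ⌊$148,757 × 150%/10⌋ = $22,313; SL = ⌊$119,657/8⌋ = $14,957 → take DB $22,313. Book value $126,444.
Year 4: DB = ⌊$126,444 × 150%/10⌋ = $18,966; SL = ⌊$97,344/7⌋ = $13,906 → take DB $18,966. Book value $107,478.
Year 5: DB = ⌊$107,478 × 150%/10⌋ = $16,121; SL = ⌊$78,378/6⌋ = $13,063 → take DB $16,121. Book value $91,357.
Year 6: DB = ⌊$91,357 × 150%/10⌋ = $13,703; SL = ⌊$62,257/5⌋ = $12,451 → take DB $13,703. Book value $77,654.
Year 7: DB = ⌊$77,654 × 150%/10⌋ = $11,648; SL = ⌊$48,554/4⌋ = $12,138 → take SL $12,138. Book value $65,516.
Year 8: DB = ⌊$65,516 × 150%/10⌋ = $9,827; SL = ⌊$36,416/3⌋ = $12,138 → take SL $12,138. Book value $53,378.
Year 9: DB = ⌊$53,378 × 150%/10⌋ = $8,006; SL = ⌊$24,278/2⌋ = $12,139 → take SL $12,139. Book value $41,239.
Year 10 (final): $41,239 − $29,100 = $12,139. Book value $29,100.

$30,883; $26,251; $22,313; $18,966; $16,121; $13,703; $12,138; $12,138; $12,139; $12,139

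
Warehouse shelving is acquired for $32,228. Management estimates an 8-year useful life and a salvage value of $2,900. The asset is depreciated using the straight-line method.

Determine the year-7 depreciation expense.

$3,666

Depreciable base = $32,228 − $2,900 = $29,328.
Annual expense = $29,328 / 8 = $3,666.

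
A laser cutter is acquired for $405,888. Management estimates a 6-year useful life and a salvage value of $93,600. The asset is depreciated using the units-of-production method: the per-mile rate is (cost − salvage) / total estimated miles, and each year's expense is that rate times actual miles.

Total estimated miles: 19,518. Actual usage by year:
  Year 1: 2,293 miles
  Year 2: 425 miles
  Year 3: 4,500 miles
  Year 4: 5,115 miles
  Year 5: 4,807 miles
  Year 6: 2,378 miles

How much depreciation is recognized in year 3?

$72,000

Depreciable base = $405,888 − $93,600 = $312,288.
Rate = $312,288 / 19,518 miles = $16 per mile.
Year 1: 2,293 × $16 = $36,688. Book value $369,200.
Year 2: 425 × $16 = $6,800. Book value $362,400.
Year 3: 4,500 × $16 = $72,000. Book value $290,400.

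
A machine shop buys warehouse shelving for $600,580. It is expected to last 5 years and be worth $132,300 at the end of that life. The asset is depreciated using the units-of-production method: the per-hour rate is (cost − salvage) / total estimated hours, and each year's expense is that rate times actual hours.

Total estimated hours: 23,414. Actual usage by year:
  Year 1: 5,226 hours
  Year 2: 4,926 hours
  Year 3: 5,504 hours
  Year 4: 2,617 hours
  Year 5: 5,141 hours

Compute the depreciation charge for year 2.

$98,520

Depreciable base = $600,580 − $132,300 = $468,280.
Rate = $468,280 / 23,414 hours = $20 per hour.
Year 1: 5,226 × $20 = $104,520. Book value $496,060.
Year 2: 4,926 × $20 = $98,520. Book value $397,540.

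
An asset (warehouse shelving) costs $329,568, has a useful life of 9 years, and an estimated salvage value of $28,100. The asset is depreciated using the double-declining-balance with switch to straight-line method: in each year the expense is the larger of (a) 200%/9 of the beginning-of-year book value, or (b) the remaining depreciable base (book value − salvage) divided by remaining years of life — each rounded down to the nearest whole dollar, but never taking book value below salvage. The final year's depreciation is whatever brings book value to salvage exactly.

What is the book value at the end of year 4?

Depreciable base = $329,568 − $28,100 = $301,468.
Year 1: DB = ⌊$329,568 × 200%/9⌋ = $73,237; SL = ⌊$301,468/9⌋ = $33,496 → take DB $73,237. Book value $256,331.
Year 2: DB = ⌊$256,331 × 200%/9⌋ = $56,962; SL = ⌊$228,231/8⌋ = $28,528 → take DB $56,962. Book value $199,369.
Year 3: DB = ⌊$199,369 × 200%/9⌋ = $44,304; SL = ⌊$171,269/7⌋ = $24,467 → take DB $44,304. Book value $155,065.
Year 4: DB = ⌊$155,065 × 200%/9⌋ = $34,458; SL = ⌊$126,965/6⌋ = $21,160 → take DB $34,458. Book value $120,607.

$120,607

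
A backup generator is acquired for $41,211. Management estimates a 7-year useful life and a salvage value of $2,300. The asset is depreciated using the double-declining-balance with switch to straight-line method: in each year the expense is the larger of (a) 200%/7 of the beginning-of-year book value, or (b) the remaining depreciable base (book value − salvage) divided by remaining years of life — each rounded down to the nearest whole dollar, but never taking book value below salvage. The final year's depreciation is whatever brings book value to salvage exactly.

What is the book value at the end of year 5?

Depreciable base = $41,211 − $2,300 = $38,911.
Year 1: DB = ⌊$41,211 × 200%/7⌋ = $11,774; SL = ⌊$38,911/7⌋ = $5,558 → take DB $11,774. Book value $29,437.
Year 2: DB = ⌊$29,437 × 200%/7⌋ = $8,410; SL = ⌊$27,137/6⌋ = $4,522 → take DB $8,410. Book value $21,027.
Year 3: DB = ⌊$21,027 × 200%/7⌋ = $6,007; SL = ⌊$18,727/5⌋ = $3,745 → take DB $6,007. Book value $15,020.
Year 4: DB = ⌊$15,020 × 200%/7⌋ = $4,291; SL = ⌊$12,720/4⌋ = $3,180 → take DB $4,291. Book value $10,729.
Year 5: DB = ⌊$10,729 × 200%/7⌋ = $3,065; SL = ⌊$8,429/3⌋ = $2,809 → take DB $3,065. Book value $7,664.

$7,664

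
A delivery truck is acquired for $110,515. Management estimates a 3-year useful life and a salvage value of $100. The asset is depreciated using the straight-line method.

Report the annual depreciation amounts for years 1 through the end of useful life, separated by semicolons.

$36,805; $36,805; $36,805

Depreciable base = $110,515 − $100 = $110,415.
Annual expense = $110,415 / 3 = $36,805.
End of year 1: book value $73,710.
End of year 2: book value $36,905.
End of year 3: book value $100.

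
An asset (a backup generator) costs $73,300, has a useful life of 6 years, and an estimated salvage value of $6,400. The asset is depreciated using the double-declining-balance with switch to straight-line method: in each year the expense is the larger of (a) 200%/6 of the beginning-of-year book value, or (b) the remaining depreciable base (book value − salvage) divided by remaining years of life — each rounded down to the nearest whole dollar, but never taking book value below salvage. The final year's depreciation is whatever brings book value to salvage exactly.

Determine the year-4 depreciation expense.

Depreciable base = $73,300 − $6,400 = $66,900.
Year 1: DB = ⌊$73,300 × 200%/6⌋ = $24,433; SL = ⌊$66,900/6⌋ = $11,150 → take DB $24,433. Book value $48,867.
Year 2: DB = ⌊$48,867 × 200%/6⌋ = $16,289; SL = ⌊$42,467/5⌋ = $8,493 → take DB $16,289. Book value $32,578.
Year 3: DB = ⌊$32,578 × 200%/6⌋ = $10,859; SL = ⌊$26,178/4⌋ = $6,544 → take DB $10,859. Book value $21,719.
Year 4: DB = ⌊$21,719 × 200%/6⌋ = $7,239; SL = ⌊$15,319/3⌋ = $5,106 → take DB $7,239. Book value $14,480.

$7,239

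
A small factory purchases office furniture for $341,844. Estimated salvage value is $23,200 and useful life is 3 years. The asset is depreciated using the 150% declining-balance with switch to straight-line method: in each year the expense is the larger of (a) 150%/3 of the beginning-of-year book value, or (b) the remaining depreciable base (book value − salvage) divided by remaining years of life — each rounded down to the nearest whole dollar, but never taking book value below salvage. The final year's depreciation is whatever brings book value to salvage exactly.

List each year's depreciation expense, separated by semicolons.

$170,922; $85,461; $62,261

Depreciable base = $341,844 − $23,200 = $318,644.
Year 1: DB = ⌊$341,844 × 150%/3⌋ = $170,922; SL = ⌊$318,644/3⌋ = $106,214 → take DB $170,922. Book value $170,922.
Year 2: DB = ⌊$170,922 × 150%/3⌋ = $85,461; SL = ⌊$147,722/2⌋ = $73,861 → take DB $85,461. Book value $85,461.
Year 3 (final): $85,461 − $23,200 = $62,261. Book value $23,200.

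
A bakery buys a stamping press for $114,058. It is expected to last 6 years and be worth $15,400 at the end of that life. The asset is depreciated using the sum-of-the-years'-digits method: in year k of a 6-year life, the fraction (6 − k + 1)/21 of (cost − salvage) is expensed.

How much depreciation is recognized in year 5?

$9,396

Depreciable base = $114,058 − $15,400 = $98,658.
Sum of the years' digits = 6+5+4+3+2+1 = 21.
Year 1: $98,658 × 6/21 = $28,188. Book value $85,870.
Year 2: $98,658 × 5/21 = $23,490. Book value $62,380.
Year 3: $98,658 × 4/21 = $18,792. Book value $43,588.
Year 4: $98,658 × 3/21 = $14,094. Book value $29,494.
Year 5: $98,658 × 2/21 = $9,396. Book value $20,098.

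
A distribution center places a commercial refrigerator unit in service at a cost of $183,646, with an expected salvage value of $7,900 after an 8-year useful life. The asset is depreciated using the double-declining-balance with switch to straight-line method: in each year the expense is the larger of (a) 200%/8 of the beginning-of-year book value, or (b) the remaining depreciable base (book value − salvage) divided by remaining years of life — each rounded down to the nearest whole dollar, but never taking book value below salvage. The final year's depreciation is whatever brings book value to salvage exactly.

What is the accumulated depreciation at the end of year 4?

Depreciable base = $183,646 − $7,900 = $175,746.
Year 1: DB = ⌊$183,646 × 200%/8⌋ = $45,911; SL = ⌊$175,746/8⌋ = $21,968 → take DB $45,911. Book value $137,735.
Year 2: DB = ⌊$137,735 × 200%/8⌋ = $34,433; SL = ⌊$129,835/7⌋ = $18,547 → take DB $34,433. Book value $103,302.
Year 3: DB = ⌊$103,302 × 200%/8⌋ = $25,825; SL = ⌊$95,402/6⌋ = $15,900 → take DB $25,825. Book value $77,477.
Year 4: DB = ⌊$77,477 × 200%/8⌋ = $19,369; SL = ⌊$69,577/5⌋ = $13,915 → take DB $19,369. Book value $58,108.
Accumulated through year 4 = $183,646 − $58,108 = $125,538.

$125,538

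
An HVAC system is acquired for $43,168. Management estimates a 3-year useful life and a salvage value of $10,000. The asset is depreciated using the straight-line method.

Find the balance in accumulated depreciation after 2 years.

$22,112

Depreciable base = $43,168 − $10,000 = $33,168.
Annual expense = $33,168 / 3 = $11,056.
End of year 1: book value $32,112.
End of year 2: book value $21,056.
Accumulated through year 2 = $43,168 − $21,056 = $22,112.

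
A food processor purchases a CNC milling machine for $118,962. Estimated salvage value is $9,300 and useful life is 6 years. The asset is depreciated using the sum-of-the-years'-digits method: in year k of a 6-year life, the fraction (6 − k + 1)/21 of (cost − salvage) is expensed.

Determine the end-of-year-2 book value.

Depreciable base = $118,962 − $9,300 = $109,662.
Sum of the years' digits = 6+5+4+3+2+1 = 21.
Year 1: $109,662 × 6/21 = $31,332. Book value $87,630.
Year 2: $109,662 × 5/21 = $26,110. Book value $61,520.

$61,520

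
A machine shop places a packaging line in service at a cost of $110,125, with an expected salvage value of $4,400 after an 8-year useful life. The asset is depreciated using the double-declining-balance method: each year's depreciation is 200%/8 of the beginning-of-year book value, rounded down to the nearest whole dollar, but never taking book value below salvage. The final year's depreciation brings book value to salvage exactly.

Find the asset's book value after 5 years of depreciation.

$26,134

Depreciable base = $110,125 − $4,400 = $105,725.
Year 1: ⌊$110,125 × 200%/8⌋ = $27,531. Book value $82,594.
Year 2: ⌊$82,594 × 200%/8⌋ = $20,648. Book value $61,946.
Year 3: ⌊$61,946 × 200%/8⌋ = $15,486. Book value $46,460.
Year 4: ⌊$46,460 × 200%/8⌋ = $11,615. Book value $34,845.
Year 5: ⌊$34,845 × 200%/8⌋ = $8,711. Book value $26,134.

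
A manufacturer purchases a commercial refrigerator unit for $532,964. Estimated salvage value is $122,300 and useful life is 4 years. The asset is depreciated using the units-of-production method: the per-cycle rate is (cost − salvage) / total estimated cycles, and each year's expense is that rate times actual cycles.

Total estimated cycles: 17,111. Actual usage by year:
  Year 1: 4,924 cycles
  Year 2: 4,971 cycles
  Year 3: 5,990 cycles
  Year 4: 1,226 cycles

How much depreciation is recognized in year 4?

$29,424

Depreciable base = $532,964 − $122,300 = $410,664.
Rate = $410,664 / 17,111 cycles = $24 per cycle.
Year 1: 4,924 × $24 = $118,176. Book value $414,788.
Year 2: 4,971 × $24 = $119,304. Book value $295,484.
Year 3: 5,990 × $24 = $143,760. Book value $151,724.
Year 4: 1,226 × $24 = $29,424. Book value $122,300.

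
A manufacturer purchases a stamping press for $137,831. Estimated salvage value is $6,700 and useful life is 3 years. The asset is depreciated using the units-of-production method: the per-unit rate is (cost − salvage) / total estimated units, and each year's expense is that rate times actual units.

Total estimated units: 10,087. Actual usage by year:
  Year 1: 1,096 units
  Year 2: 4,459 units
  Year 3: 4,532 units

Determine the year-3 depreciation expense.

$58,916

Depreciable base = $137,831 − $6,700 = $131,131.
Rate = $131,131 / 10,087 units = $13 per unit.
Year 1: 1,096 × $13 = $14,248. Book value $123,583.
Year 2: 4,459 × $13 = $57,967. Book value $65,616.
Year 3: 4,532 × $13 = $58,916. Book value $6,700.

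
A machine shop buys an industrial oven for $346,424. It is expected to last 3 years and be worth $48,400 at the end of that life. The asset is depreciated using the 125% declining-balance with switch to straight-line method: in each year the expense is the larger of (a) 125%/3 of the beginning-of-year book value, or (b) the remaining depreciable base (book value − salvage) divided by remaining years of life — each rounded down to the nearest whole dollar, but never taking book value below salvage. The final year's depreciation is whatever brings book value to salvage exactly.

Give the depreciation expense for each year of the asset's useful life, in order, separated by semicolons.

Depreciable base = $346,424 − $48,400 = $298,024.
Year 1: DB = ⌊$346,424 × 125%/3⌋ = $144,343; SL = ⌊$298,024/3⌋ = $99,341 → take DB $144,343. Book value $202,081.
Year 2: DB = ⌊$202,081 × 125%/3⌋ = $84,200; SL = ⌊$153,681/2⌋ = $76,840 → take DB $84,200. Book value $117,881.
Year 3 (final): $117,881 − $48,400 = $69,481. Book value $48,400.

$144,343; $84,200; $69,481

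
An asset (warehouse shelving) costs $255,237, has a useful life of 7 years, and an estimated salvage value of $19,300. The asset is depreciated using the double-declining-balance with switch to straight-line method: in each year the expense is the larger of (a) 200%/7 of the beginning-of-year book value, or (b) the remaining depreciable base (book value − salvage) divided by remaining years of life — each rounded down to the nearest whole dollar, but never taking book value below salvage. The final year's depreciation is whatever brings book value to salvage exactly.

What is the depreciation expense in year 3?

$37,206

Depreciable base = $255,237 − $19,300 = $235,937.
Year 1: DB = ⌊$255,237 × 200%/7⌋ = $72,924; SL = ⌊$235,937/7⌋ = $33,705 → take DB $72,924. Book value $182,313.
Year 2: DB = ⌊$182,313 × 200%/7⌋ = $52,089; SL = ⌊$163,013/6⌋ = $27,168 → take DB $52,089. Book value $130,224.
Year 3: DB = ⌊$130,224 × 200%/7⌋ = $37,206; SL = ⌊$110,924/5⌋ = $22,184 → take DB $37,206. Book value $93,018.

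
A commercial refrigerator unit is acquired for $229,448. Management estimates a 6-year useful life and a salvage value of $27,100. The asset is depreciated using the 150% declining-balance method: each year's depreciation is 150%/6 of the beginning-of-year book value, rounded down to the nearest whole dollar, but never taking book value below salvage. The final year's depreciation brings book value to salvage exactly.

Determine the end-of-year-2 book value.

Depreciable base = $229,448 − $27,100 = $202,348.
Year 1: ⌊$229,448 × 150%/6⌋ = $57,362. Book value $172,086.
Year 2: ⌊$172,086 × 150%/6⌋ = $43,021. Book value $129,065.

$129,065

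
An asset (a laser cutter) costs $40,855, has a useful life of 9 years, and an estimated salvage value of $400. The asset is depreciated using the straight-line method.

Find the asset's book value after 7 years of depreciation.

$9,390

Depreciable base = $40,855 − $400 = $40,455.
Annual expense = $40,455 / 9 = $4,495.
End of year 1: book value $36,360.
End of year 2: book value $31,865.
End of year 3: book value $27,370.
End of year 4: book value $22,875.
End of year 5: book value $18,380.
End of year 6: book value $13,885.
End of year 7: book value $9,390.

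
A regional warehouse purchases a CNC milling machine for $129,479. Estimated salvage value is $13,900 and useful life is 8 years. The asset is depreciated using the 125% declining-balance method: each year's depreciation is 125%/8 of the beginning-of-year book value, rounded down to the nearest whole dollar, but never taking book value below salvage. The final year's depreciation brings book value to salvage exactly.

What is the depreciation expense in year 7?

Depreciable base = $129,479 − $13,900 = $115,579.
Year 1: ⌊$129,479 × 125%/8⌋ = $20,231. Book value $109,248.
Year 2: ⌊$109,248 × 125%/8⌋ = $17,070. Book value $92,178.
Year 3: ⌊$92,178 × 125%/8⌋ = $14,402. Book value $77,776.
Year 4: ⌊$77,776 × 125%/8⌋ = $12,152. Book value $65,624.
Year 5: ⌊$65,624 × 125%/8⌋ = $10,253. Book value $55,371.
Year 6: ⌊$55,371 × 125%/8⌋ = $8,651. Book value $46,720.
Year 7: ⌊$46,720 × 125%/8⌋ = $7,300. Book value $39,420.

$7,300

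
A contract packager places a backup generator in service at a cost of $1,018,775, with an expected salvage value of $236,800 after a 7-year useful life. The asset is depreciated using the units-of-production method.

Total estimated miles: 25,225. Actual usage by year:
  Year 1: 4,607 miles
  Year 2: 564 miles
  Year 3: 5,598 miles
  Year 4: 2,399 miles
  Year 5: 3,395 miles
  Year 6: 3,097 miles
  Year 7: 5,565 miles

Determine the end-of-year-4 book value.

$610,567

Depreciable base = $1,018,775 − $236,800 = $781,975.
Rate = $781,975 / 25,225 miles = $31 per mile.
Year 1: 4,607 × $31 = $142,817. Book value $875,958.
Year 2: 564 × $31 = $17,484. Book value $858,474.
Year 3: 5,598 × $31 = $173,538. Book value $684,936.
Year 4: 2,399 × $31 = $74,369. Book value $610,567.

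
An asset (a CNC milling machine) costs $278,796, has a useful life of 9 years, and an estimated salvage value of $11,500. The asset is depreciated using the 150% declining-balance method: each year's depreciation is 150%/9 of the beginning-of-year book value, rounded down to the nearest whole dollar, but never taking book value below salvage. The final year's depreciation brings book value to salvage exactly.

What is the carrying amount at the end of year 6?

Depreciable base = $278,796 − $11,500 = $267,296.
Year 1: ⌊$278,796 × 150%/9⌋ = $46,466. Book value $232,330.
Year 2: ⌊$232,330 × 150%/9⌋ = $38,721. Book value $193,609.
Year 3: ⌊$193,609 × 150%/9⌋ = $32,268. Book value $161,341.
Year 4: ⌊$161,341 × 150%/9⌋ = $26,890. Book value $134,451.
Year 5: ⌊$134,451 × 150%/9⌋ = $22,408. Book value $112,043.
Year 6: ⌊$112,043 × 150%/9⌋ = $18,673. Book value $93,370.

$93,370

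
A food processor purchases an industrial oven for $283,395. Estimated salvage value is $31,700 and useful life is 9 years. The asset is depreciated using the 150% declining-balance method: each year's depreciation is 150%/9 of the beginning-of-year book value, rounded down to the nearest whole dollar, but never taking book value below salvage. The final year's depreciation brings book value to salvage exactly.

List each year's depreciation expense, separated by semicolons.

Depreciable base = $283,395 − $31,700 = $251,695.
Year 1: ⌊$283,395 × 150%/9⌋ = $47,232. Book value $236,163.
Year 2: ⌊$236,163 × 150%/9⌋ = $39,360. Book value $196,803.
Year 3: ⌊$196,803 × 150%/9⌋ = $32,800. Book value $164,003.
Year 4: ⌊$164,003 × 150%/9⌋ = $27,333. Book value $136,670.
Year 5: ⌊$136,670 × 150%/9⌋ = $22,778. Book value $113,892.
Year 6: ⌊$113,892 × 150%/9⌋ = $18,982. Book value $94,910.
Year 7: ⌊$94,910 × 150%/9⌋ = $15,818. Book value $79,092.
Year 8: ⌊$79,092 × 150%/9⌋ = $13,182. Book value $65,910.
Year 9 (final): $65,910 − $31,700 = $34,210. Book value $31,700.

$47,232; $39,360; $32,800; $27,333; $22,778; $18,982; $15,818; $13,182; $34,210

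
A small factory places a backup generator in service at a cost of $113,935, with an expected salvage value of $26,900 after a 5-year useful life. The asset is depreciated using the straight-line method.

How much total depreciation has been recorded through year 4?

$69,628

Depreciable base = $113,935 − $26,900 = $87,035.
Annual expense = $87,035 / 5 = $17,407.
End of year 1: book value $96,528.
End of year 2: book value $79,121.
End of year 3: book value $61,714.
End of year 4: book value $44,307.
Accumulated through year 4 = $113,935 − $44,307 = $69,628.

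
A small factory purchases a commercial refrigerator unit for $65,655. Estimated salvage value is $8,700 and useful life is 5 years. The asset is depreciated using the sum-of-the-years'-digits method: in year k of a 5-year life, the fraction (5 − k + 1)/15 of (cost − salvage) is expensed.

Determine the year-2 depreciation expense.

$15,188

Depreciable base = $65,655 − $8,700 = $56,955.
Sum of the years' digits = 5+4+3+2+1 = 15.
Year 1: $56,955 × 5/15 = $18,985. Book value $46,670.
Year 2: $56,955 × 4/15 = $15,188. Book value $31,482.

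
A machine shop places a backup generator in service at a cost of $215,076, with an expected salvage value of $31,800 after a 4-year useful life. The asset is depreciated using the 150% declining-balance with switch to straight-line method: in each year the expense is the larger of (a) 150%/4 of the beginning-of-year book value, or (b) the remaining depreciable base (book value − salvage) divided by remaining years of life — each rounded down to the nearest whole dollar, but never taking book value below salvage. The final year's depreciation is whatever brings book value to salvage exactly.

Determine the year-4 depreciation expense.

$20,710

Depreciable base = $215,076 − $31,800 = $183,276.
Year 1: DB = ⌊$215,076 × 150%/4⌋ = $80,653; SL = ⌊$183,276/4⌋ = $45,819 → take DB $80,653. Book value $134,423.
Year 2: DB = ⌊$134,423 × 150%/4⌋ = $50,408; SL = ⌊$102,623/3⌋ = $34,207 → take DB $50,408. Book value $84,015.
Year 3: DB = ⌊$84,015 × 150%/4⌋ = $31,505; SL = ⌊$52,215/2⌋ = $26,107 → take DB $31,505. Book value $52,510.
Year 4 (final): $52,510 − $31,800 = $20,710. Book value $31,800.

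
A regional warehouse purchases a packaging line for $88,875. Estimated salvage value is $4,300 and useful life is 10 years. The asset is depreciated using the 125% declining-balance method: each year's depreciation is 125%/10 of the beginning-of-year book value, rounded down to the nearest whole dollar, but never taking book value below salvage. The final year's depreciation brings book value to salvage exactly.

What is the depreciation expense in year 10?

Depreciable base = $88,875 − $4,300 = $84,575.
Year 1: ⌊$88,875 × 125%/10⌋ = $11,109. Book value $77,766.
Year 2: ⌊$77,766 × 125%/10⌋ = $9,720. Book value $68,046.
Year 3: ⌊$68,046 × 125%/10⌋ = $8,505. Book value $59,541.
Year 4: ⌊$59,541 × 125%/10⌋ = $7,442. Book value $52,099.
Year 5: ⌊$52,099 × 125%/10⌋ = $6,512. Book value $45,587.
Year 6: ⌊$45,587 × 125%/10⌋ = $5,698. Book value $39,889.
Year 7: ⌊$39,889 × 125%/10⌋ = $4,986. Book value $34,903.
Year 8: ⌊$34,903 × 125%/10⌋ = $4,362. Book value $30,541.
Year 9: ⌊$30,541 × 125%/10⌋ = $3,817. Book value $26,724.
Year 10 (final): $26,724 − $4,300 = $22,424. Book value $4,300.

$22,424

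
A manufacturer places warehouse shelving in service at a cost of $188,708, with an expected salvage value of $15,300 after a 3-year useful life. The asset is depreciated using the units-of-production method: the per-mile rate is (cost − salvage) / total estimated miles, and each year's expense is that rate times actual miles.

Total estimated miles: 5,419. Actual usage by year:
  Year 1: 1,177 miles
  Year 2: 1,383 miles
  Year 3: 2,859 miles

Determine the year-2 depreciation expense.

$44,256

Depreciable base = $188,708 − $15,300 = $173,408.
Rate = $173,408 / 5,419 miles = $32 per mile.
Year 1: 1,177 × $32 = $37,664. Book value $151,044.
Year 2: 1,383 × $32 = $44,256. Book value $106,788.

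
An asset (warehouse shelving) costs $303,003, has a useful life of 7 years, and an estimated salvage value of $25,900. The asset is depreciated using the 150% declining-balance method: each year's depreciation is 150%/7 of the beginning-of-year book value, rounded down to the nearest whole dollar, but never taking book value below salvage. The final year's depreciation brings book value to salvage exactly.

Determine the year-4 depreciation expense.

Depreciable base = $303,003 − $25,900 = $277,103.
Year 1: ⌊$303,003 × 150%/7⌋ = $64,929. Book value $238,074.
Year 2: ⌊$238,074 × 150%/7⌋ = $51,015. Book value $187,059.
Year 3: ⌊$187,059 × 150%/7⌋ = $40,084. Book value $146,975.
Year 4: ⌊$146,975 × 150%/7⌋ = $31,494. Book value $115,481.

$31,494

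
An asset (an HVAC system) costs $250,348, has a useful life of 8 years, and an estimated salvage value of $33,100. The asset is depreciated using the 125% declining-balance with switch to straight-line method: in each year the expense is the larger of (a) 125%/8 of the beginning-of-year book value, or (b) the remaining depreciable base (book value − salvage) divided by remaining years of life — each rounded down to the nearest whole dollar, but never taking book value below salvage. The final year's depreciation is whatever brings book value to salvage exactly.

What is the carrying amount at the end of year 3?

Depreciable base = $250,348 − $33,100 = $217,248.
Year 1: DB = ⌊$250,348 × 125%/8⌋ = $39,116; SL = ⌊$217,248/8⌋ = $27,156 → take DB $39,116. Book value $211,232.
Year 2: DB = ⌊$211,232 × 125%/8⌋ = $33,005; SL = ⌊$178,132/7⌋ = $25,447 → take DB $33,005. Book value $178,227.
Year 3: DB = ⌊$178,227 × 125%/8⌋ = $27,847; SL = ⌊$145,127/6⌋ = $24,187 → take DB $27,847. Book value $150,380.

$150,380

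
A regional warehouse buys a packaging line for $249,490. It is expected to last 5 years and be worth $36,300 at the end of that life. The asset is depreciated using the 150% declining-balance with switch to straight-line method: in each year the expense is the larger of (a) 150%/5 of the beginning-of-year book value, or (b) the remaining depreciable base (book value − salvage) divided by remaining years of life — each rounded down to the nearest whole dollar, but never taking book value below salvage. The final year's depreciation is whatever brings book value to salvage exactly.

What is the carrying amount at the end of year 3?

Depreciable base = $249,490 − $36,300 = $213,190.
Year 1: DB = ⌊$249,490 × 150%/5⌋ = $74,847; SL = ⌊$213,190/5⌋ = $42,638 → take DB $74,847. Book value $174,643.
Year 2: DB = ⌊$174,643 × 150%/5⌋ = $52,392; SL = ⌊$138,343/4⌋ = $34,585 → take DB $52,392. Book value $122,251.
Year 3: DB = ⌊$122,251 × 150%/5⌋ = $36,675; SL = ⌊$85,951/3⌋ = $28,650 → take DB $36,675. Book value $85,576.

$85,576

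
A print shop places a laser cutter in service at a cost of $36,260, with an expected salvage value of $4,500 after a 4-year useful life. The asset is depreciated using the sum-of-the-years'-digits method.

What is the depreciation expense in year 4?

$3,176

Depreciable base = $36,260 − $4,500 = $31,760.
Sum of the years' digits = 4+3+2+1 = 10.
Year 1: $31,760 × 4/10 = $12,704. Book value $23,556.
Year 2: $31,760 × 3/10 = $9,528. Book value $14,028.
Year 3: $31,760 × 2/10 = $6,352. Book value $7,676.
Year 4: $31,760 × 1/10 = $3,176. Book value $4,500.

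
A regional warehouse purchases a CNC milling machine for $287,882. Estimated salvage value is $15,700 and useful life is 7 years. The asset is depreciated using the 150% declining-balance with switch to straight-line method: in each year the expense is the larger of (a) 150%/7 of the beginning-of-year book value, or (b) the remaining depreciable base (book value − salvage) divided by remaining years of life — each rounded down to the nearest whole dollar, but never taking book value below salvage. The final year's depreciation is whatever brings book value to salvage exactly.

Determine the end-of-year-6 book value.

Depreciable base = $287,882 − $15,700 = $272,182.
Year 1: DB = ⌊$287,882 × 150%/7⌋ = $61,689; SL = ⌊$272,182/7⌋ = $38,883 → take DB $61,689. Book value $226,193.
Year 2: DB = ⌊$226,193 × 150%/7⌋ = $48,469; SL = ⌊$210,493/6⌋ = $35,082 → take DB $48,469. Book value $177,724.
Year 3: DB = ⌊$177,724 × 150%/7⌋ = $38,083; SL = ⌊$162,024/5⌋ = $32,404 → take DB $38,083. Book value $139,641.
Year 4: DB = ⌊$139,641 × 150%/7⌋ = $29,923; SL = ⌊$123,941/4⌋ = $30,985 → take SL $30,985. Book value $108,656.
Year 5: DB = ⌊$108,656 × 150%/7⌋ = $23,283; SL = ⌊$92,956/3⌋ = $30,985 → take SL $30,985. Book value $77,671.
Year 6: DB = ⌊$77,671 × 150%/7⌋ = $16,643; SL = ⌊$61,971/2⌋ = $30,985 → take SL $30,985. Book value $46,686.

$46,686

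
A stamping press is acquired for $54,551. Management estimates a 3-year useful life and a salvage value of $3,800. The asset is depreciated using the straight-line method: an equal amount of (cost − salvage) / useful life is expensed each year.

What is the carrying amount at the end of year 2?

$20,717

Depreciable base = $54,551 − $3,800 = $50,751.
Annual expense = $50,751 / 3 = $16,917.
End of year 1: book value $37,634.
End of year 2: book value $20,717.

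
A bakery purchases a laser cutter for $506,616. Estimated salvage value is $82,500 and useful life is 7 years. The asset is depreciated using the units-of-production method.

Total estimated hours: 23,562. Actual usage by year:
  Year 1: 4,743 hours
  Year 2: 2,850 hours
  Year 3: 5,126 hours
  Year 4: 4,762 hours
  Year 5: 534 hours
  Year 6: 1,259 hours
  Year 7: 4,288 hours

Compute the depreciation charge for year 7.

Depreciable base = $506,616 − $82,500 = $424,116.
Rate = $424,116 / 23,562 hours = $18 per hour.
Year 1: 4,743 × $18 = $85,374. Book value $421,242.
Year 2: 2,850 × $18 = $51,300. Book value $369,942.
Year 3: 5,126 × $18 = $92,268. Book value $277,674.
Year 4: 4,762 × $18 = $85,716. Book value $191,958.
Year 5: 534 × $18 = $9,612. Book value $182,346.
Year 6: 1,259 × $18 = $22,662. Book value $159,684.
Year 7: 4,288 × $18 = $77,184. Book value $82,500.

$77,184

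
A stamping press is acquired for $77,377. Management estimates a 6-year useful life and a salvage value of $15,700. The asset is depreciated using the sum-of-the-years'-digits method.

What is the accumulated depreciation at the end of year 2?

$32,307

Depreciable base = $77,377 − $15,700 = $61,677.
Sum of the years' digits = 6+5+4+3+2+1 = 21.
Year 1: $61,677 × 6/21 = $17,622. Book value $59,755.
Year 2: $61,677 × 5/21 = $14,685. Book value $45,070.
Accumulated through year 2 = $77,377 − $45,070 = $32,307.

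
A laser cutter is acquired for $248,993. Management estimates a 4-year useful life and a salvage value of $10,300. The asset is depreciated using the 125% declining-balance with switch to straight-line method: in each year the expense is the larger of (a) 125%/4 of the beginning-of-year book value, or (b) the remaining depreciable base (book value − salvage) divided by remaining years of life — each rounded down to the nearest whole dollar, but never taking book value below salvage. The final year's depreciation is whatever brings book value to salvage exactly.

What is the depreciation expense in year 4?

$53,628

Depreciable base = $248,993 − $10,300 = $238,693.
Year 1: DB = ⌊$248,993 × 125%/4⌋ = $77,810; SL = ⌊$238,693/4⌋ = $59,673 → take DB $77,810. Book value $171,183.
Year 2: DB = ⌊$171,183 × 125%/4⌋ = $53,494; SL = ⌊$160,883/3⌋ = $53,627 → take SL $53,627. Book value $117,556.
Year 3: DB = ⌊$117,556 × 125%/4⌋ = $36,736; SL = ⌊$107,256/2⌋ = $53,628 → take SL $53,628. Book value $63,928.
Year 4 (final): $63,928 − $10,300 = $53,628. Book value $10,300.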